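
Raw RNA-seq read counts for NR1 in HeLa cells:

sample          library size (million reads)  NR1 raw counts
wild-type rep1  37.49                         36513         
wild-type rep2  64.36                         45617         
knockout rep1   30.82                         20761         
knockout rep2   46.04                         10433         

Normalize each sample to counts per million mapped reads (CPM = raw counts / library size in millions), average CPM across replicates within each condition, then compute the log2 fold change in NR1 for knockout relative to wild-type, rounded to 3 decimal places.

CPM(wild-type rep1) = 36513 / 37.49 = 973.9397
CPM(wild-type rep2) = 45617 / 64.36 = 708.7787
CPM(knockout rep1) = 20761 / 30.82 = 673.6210
CPM(knockout rep2) = 10433 / 46.04 = 226.6073
mean CPM(wild-type) = 841.3592; mean CPM(knockout) = 450.1142
Fold change = 450.1142 / 841.3592 = 0.53498
log2(0.53498) = -0.9024

-0.902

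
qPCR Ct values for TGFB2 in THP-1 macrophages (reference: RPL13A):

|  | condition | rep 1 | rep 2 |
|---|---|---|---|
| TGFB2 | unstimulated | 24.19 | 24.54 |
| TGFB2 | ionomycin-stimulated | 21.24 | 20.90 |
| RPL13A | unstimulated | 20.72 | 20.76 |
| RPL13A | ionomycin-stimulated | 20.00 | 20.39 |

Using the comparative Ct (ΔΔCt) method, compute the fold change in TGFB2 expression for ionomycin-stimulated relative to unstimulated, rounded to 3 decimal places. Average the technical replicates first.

6.727

Mean Ct: TGFB2 unstimulated 24.365; TGFB2 ionomycin-stimulated 21.070; RPL13A unstimulated 20.740; RPL13A ionomycin-stimulated 20.195
ΔCt(unstimulated) = 24.365 − 20.740 = 3.625
ΔCt(ionomycin-stimulated) = 21.070 − 20.195 = 0.875
ΔΔCt = 0.875 − 3.625 = -2.750
Fold change = 2^(−(-2.750)) = 2^2.750 = 6.7272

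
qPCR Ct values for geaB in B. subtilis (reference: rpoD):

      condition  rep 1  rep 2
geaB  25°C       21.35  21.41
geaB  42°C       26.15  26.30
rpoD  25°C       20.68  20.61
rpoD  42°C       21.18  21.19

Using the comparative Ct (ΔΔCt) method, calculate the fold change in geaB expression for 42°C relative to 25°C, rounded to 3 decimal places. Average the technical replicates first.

Mean Ct: geaB 25°C 21.380; geaB 42°C 26.225; rpoD 25°C 20.645; rpoD 42°C 21.185
ΔCt(25°C) = 21.380 − 20.645 = 0.735
ΔCt(42°C) = 26.225 − 21.185 = 5.040
ΔΔCt = 5.040 − 0.735 = 4.305
Fold change = 2^(−4.305) = 0.0506

0.051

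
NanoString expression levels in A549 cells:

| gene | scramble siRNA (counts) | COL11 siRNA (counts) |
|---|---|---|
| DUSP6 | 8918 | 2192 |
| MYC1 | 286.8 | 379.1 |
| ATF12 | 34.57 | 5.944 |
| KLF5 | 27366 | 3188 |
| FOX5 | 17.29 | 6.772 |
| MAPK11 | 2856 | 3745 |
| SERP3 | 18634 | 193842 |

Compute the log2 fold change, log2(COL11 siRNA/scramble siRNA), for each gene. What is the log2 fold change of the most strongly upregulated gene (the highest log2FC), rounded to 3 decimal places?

3.379

log2(2192/8918) = -2.024  (DUSP6)
log2(379.1/286.8) = 0.403  (MYC1)
log2(5.944/34.57) = -2.540  (ATF12)
log2(3188/27366) = -3.102  (KLF5)
log2(6.772/17.29) = -1.352  (FOX5)
log2(3745/2856) = 0.391  (MAPK11)
log2(193842/18634) = 3.379  (SERP3)
SERP3 is most strongly upregulated.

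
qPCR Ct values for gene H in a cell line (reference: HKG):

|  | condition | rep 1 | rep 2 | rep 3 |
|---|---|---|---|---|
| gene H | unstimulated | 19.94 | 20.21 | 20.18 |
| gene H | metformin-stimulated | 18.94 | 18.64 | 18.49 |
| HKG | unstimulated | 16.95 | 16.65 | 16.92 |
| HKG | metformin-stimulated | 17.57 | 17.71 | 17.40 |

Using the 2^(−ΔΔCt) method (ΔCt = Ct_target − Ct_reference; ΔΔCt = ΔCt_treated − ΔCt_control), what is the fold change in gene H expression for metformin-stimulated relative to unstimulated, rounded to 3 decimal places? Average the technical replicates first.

Mean Ct: gene H unstimulated 20.110; gene H metformin-stimulated 18.690; HKG unstimulated 16.840; HKG metformin-stimulated 17.560
ΔCt(unstimulated) = 20.110 − 16.840 = 3.270
ΔCt(metformin-stimulated) = 18.690 − 17.560 = 1.130
ΔΔCt = 1.130 − 3.270 = -2.140
Fold change = 2^(−(-2.140)) = 2^2.140 = 4.4076

4.408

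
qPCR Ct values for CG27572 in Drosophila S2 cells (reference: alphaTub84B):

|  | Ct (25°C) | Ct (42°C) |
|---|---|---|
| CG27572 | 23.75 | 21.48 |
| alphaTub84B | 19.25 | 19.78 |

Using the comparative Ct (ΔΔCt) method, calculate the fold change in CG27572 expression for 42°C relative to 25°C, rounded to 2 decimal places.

ΔCt(25°C) = 23.750 − 19.250 = 4.500
ΔCt(42°C) = 21.480 − 19.780 = 1.700
ΔΔCt = 1.700 − 4.500 = -2.800
Fold change = 2^(−(-2.800)) = 2^2.800 = 6.964

6.96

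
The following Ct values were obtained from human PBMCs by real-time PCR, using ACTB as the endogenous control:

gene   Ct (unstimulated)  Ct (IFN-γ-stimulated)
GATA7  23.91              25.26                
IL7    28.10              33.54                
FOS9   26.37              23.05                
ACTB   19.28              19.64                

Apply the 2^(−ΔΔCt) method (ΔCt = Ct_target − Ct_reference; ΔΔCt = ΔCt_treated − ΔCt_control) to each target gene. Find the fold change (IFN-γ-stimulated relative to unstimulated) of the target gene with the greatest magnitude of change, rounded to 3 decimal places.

0.030

GATA7: ΔΔCt = (25.26−19.64) − (23.91−19.28) = 5.62 − 4.63 = 0.99; fold change = 2^-0.99 = 0.503
IL7: ΔΔCt = (33.54−19.64) − (28.10−19.28) = 13.90 − 8.82 = 5.08; fold change = 2^-5.08 = 0.030
FOS9: ΔΔCt = (23.05−19.64) − (26.37−19.28) = 3.41 − 7.09 = -3.68; fold change = 2^3.68 = 12.817
IL7 has the largest |ΔΔCt| = 5.08.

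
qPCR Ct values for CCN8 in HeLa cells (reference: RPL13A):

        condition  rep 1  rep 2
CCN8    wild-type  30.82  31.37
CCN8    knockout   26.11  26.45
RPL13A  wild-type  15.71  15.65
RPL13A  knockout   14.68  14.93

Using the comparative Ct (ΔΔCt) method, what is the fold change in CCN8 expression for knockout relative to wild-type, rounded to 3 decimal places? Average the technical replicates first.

Mean Ct: CCN8 wild-type 31.095; CCN8 knockout 26.280; RPL13A wild-type 15.680; RPL13A knockout 14.805
ΔCt(wild-type) = 31.095 − 15.680 = 15.415
ΔCt(knockout) = 26.280 − 14.805 = 11.475
ΔΔCt = 11.475 − 15.415 = -3.940
Fold change = 2^(−(-3.940)) = 2^3.940 = 15.3482

15.348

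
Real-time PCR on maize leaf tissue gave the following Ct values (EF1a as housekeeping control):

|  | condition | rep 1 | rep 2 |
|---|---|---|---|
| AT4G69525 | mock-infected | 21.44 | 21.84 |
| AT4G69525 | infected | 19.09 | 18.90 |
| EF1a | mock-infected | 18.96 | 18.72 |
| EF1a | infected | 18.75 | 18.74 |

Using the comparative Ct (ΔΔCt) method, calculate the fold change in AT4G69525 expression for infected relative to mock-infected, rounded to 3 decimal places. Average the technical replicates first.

5.856

Mean Ct: AT4G69525 mock-infected 21.640; AT4G69525 infected 18.995; EF1a mock-infected 18.840; EF1a infected 18.745
ΔCt(mock-infected) = 21.640 − 18.840 = 2.800
ΔCt(infected) = 18.995 − 18.745 = 0.250
ΔΔCt = 0.250 − 2.800 = -2.550
Fold change = 2^(−(-2.550)) = 2^2.550 = 5.8563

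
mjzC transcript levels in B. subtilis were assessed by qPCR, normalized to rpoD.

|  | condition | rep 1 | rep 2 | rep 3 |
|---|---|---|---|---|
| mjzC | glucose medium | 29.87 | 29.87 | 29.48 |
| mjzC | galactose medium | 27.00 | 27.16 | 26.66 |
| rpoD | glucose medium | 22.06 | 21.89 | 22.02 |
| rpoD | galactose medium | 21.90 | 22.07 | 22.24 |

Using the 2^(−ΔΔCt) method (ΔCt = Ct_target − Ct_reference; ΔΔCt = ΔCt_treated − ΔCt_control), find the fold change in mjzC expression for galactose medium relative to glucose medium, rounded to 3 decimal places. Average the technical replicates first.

7.362

Mean Ct: mjzC glucose medium 29.740; mjzC galactose medium 26.940; rpoD glucose medium 21.990; rpoD galactose medium 22.070
ΔCt(glucose medium) = 29.740 − 21.990 = 7.750
ΔCt(galactose medium) = 26.940 − 22.070 = 4.870
ΔΔCt = 4.870 − 7.750 = -2.880
Fold change = 2^(−(-2.880)) = 2^2.880 = 7.3615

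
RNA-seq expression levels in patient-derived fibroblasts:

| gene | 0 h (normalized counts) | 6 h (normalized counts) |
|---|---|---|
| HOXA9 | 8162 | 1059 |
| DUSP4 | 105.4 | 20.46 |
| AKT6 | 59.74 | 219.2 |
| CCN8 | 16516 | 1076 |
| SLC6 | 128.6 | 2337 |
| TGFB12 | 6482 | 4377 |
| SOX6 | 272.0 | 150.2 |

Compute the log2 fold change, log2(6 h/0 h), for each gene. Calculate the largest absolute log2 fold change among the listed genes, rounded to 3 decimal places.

4.184

log2(1059/8162) = -2.946  (HOXA9)
log2(20.46/105.4) = -2.365  (DUSP4)
log2(219.2/59.74) = 1.875  (AKT6)
log2(1076/16516) = -3.940  (CCN8)
log2(2337/128.6) = 4.184  (SLC6)
log2(4377/6482) = -0.566  (TGFB12)
log2(150.2/272.0) = -0.857  (SOX6)
The largest magnitude belongs to SLC6.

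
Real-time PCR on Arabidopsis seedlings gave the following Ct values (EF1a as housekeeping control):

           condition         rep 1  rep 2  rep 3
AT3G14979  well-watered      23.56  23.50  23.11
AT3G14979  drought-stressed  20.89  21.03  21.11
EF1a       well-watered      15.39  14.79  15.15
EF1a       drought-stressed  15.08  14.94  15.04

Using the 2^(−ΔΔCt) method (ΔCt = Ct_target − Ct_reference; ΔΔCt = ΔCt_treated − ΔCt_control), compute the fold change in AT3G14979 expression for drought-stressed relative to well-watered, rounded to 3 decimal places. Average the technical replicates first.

Mean Ct: AT3G14979 well-watered 23.390; AT3G14979 drought-stressed 21.010; EF1a well-watered 15.110; EF1a drought-stressed 15.020
ΔCt(well-watered) = 23.390 − 15.110 = 8.280
ΔCt(drought-stressed) = 21.010 − 15.020 = 5.990
ΔΔCt = 5.990 − 8.280 = -2.290
Fold change = 2^(−(-2.290)) = 2^2.290 = 4.8906

4.891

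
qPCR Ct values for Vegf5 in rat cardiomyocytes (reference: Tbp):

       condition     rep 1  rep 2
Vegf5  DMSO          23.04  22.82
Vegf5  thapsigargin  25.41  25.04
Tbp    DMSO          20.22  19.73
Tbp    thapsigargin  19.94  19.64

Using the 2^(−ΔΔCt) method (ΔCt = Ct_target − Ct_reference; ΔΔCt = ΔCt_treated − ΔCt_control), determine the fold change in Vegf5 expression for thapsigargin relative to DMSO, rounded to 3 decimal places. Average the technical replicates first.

Mean Ct: Vegf5 DMSO 22.930; Vegf5 thapsigargin 25.225; Tbp DMSO 19.975; Tbp thapsigargin 19.790
ΔCt(DMSO) = 22.930 − 19.975 = 2.955
ΔCt(thapsigargin) = 25.225 − 19.790 = 5.435
ΔΔCt = 5.435 − 2.955 = 2.480
Fold change = 2^(−2.480) = 0.1792

0.179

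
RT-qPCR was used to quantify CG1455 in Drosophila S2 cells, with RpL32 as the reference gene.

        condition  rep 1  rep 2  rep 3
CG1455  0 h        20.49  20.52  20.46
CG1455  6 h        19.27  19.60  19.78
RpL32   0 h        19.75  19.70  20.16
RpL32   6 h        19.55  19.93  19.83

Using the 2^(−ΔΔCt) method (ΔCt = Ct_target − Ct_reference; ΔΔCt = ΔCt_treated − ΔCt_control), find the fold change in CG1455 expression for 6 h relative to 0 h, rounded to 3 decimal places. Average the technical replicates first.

1.790

Mean Ct: CG1455 0 h 20.490; CG1455 6 h 19.550; RpL32 0 h 19.870; RpL32 6 h 19.770
ΔCt(0 h) = 20.490 − 19.870 = 0.620
ΔCt(6 h) = 19.550 − 19.770 = -0.220
ΔΔCt = -0.220 − 0.620 = -0.840
Fold change = 2^(−(-0.840)) = 2^0.840 = 1.7901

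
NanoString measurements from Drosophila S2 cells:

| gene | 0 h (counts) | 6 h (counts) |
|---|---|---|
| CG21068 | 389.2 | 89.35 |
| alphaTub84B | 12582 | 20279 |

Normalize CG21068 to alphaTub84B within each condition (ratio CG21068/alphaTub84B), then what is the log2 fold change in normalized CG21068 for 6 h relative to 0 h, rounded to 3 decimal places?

-2.812

CG21068/alphaTub84B (0 h) = 389.2 / 12582 = 0.030933
CG21068/alphaTub84B (6 h) = 89.35 / 20279 = 0.004406
Fold change = 0.004406 / 0.030933 = 0.1424
log2(0.1424) = -2.8116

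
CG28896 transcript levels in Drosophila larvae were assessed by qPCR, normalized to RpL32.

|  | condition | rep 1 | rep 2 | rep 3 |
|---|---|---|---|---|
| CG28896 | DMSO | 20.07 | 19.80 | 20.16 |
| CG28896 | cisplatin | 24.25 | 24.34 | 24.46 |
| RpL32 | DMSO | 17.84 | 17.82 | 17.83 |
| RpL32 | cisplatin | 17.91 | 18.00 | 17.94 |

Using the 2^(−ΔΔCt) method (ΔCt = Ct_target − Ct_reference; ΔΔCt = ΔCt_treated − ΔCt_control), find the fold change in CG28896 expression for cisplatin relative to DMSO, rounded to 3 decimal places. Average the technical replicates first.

0.054

Mean Ct: CG28896 DMSO 20.010; CG28896 cisplatin 24.350; RpL32 DMSO 17.830; RpL32 cisplatin 17.950
ΔCt(DMSO) = 20.010 − 17.830 = 2.180
ΔCt(cisplatin) = 24.350 − 17.950 = 6.400
ΔΔCt = 6.400 − 2.180 = 4.220
Fold change = 2^(−4.220) = 0.0537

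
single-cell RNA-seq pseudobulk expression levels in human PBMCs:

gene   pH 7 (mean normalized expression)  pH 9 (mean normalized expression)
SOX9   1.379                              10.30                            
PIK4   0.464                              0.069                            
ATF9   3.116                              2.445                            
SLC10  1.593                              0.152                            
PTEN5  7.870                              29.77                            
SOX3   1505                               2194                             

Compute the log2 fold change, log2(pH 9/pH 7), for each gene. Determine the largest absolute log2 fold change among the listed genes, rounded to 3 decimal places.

3.390

log2(10.30/1.379) = 2.901  (SOX9)
log2(0.069/0.464) = -2.749  (PIK4)
log2(2.445/3.116) = -0.350  (ATF9)
log2(0.152/1.593) = -3.390  (SLC10)
log2(29.77/7.870) = 1.919  (PTEN5)
log2(2194/1505) = 0.544  (SOX3)
The largest magnitude belongs to SLC10.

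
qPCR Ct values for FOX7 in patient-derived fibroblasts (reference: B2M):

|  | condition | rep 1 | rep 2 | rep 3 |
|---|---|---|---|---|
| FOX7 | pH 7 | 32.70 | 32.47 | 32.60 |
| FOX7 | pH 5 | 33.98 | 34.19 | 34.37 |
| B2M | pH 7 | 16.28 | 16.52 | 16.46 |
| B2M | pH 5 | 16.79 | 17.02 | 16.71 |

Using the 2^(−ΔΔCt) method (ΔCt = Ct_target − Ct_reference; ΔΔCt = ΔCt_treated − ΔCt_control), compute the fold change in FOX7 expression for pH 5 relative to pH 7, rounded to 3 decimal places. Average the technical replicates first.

Mean Ct: FOX7 pH 7 32.590; FOX7 pH 5 34.180; B2M pH 7 16.420; B2M pH 5 16.840
ΔCt(pH 7) = 32.590 − 16.420 = 16.170
ΔCt(pH 5) = 34.180 − 16.840 = 17.340
ΔΔCt = 17.340 − 16.170 = 1.170
Fold change = 2^(−1.170) = 0.4444

0.444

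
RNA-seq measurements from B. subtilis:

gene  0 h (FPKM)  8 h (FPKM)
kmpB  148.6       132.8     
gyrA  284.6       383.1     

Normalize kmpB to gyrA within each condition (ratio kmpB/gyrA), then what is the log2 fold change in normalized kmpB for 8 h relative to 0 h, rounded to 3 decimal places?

-0.591

kmpB/gyrA (0 h) = 148.6 / 284.6 = 0.52214
kmpB/gyrA (8 h) = 132.8 / 383.1 = 0.34665
Fold change = 0.34665 / 0.52214 = 0.6639
log2(0.6639) = -0.5910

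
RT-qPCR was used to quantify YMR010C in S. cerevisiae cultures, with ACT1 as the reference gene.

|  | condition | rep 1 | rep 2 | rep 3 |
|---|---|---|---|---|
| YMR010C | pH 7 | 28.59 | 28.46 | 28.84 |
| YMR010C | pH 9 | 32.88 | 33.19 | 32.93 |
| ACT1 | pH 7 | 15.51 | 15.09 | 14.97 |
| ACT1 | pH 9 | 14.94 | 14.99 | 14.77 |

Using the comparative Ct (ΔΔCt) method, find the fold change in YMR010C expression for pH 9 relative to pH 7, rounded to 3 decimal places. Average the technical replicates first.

0.040

Mean Ct: YMR010C pH 7 28.630; YMR010C pH 9 33.000; ACT1 pH 7 15.190; ACT1 pH 9 14.900
ΔCt(pH 7) = 28.630 − 15.190 = 13.440
ΔCt(pH 9) = 33.000 − 14.900 = 18.100
ΔΔCt = 18.100 − 13.440 = 4.660
Fold change = 2^(−4.660) = 0.0396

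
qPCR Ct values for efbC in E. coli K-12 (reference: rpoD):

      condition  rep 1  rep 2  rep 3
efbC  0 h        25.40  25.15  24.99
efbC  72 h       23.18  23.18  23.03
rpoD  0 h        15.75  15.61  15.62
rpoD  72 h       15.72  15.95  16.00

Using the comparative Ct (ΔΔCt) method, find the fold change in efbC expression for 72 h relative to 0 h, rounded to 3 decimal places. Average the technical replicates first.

4.857

Mean Ct: efbC 0 h 25.180; efbC 72 h 23.130; rpoD 0 h 15.660; rpoD 72 h 15.890
ΔCt(0 h) = 25.180 − 15.660 = 9.520
ΔCt(72 h) = 23.130 − 15.890 = 7.240
ΔΔCt = 7.240 − 9.520 = -2.280
Fold change = 2^(−(-2.280)) = 2^2.280 = 4.8568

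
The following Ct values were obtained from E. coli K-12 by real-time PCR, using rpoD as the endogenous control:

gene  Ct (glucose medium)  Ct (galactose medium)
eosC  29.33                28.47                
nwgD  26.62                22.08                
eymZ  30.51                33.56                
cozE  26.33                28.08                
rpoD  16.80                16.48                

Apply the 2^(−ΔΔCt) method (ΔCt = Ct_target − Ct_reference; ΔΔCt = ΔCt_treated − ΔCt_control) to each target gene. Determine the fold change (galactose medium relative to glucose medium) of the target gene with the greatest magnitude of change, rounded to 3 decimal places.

18.636

eosC: ΔΔCt = (28.47−16.48) − (29.33−16.80) = 11.99 − 12.53 = -0.54; fold change = 2^0.54 = 1.454
nwgD: ΔΔCt = (22.08−16.48) − (26.62−16.80) = 5.60 − 9.82 = -4.22; fold change = 2^4.22 = 18.636
eymZ: ΔΔCt = (33.56−16.48) − (30.51−16.80) = 17.08 − 13.71 = 3.37; fold change = 2^-3.37 = 0.097
cozE: ΔΔCt = (28.08−16.48) − (26.33−16.80) = 11.60 − 9.53 = 2.07; fold change = 2^-2.07 = 0.238
nwgD has the largest |ΔΔCt| = 4.22.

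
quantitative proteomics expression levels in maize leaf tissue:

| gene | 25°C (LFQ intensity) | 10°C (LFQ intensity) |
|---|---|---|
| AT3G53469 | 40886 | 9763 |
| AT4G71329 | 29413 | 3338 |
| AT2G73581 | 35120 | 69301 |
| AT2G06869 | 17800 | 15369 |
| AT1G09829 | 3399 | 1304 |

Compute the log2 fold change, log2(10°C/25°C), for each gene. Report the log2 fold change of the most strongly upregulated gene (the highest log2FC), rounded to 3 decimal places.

log2(9763/40886) = -2.066  (AT3G53469)
log2(3338/29413) = -3.139  (AT4G71329)
log2(69301/35120) = 0.981  (AT2G73581)
log2(15369/17800) = -0.212  (AT2G06869)
log2(1304/3399) = -1.382  (AT1G09829)
AT2G73581 is most strongly upregulated.

0.981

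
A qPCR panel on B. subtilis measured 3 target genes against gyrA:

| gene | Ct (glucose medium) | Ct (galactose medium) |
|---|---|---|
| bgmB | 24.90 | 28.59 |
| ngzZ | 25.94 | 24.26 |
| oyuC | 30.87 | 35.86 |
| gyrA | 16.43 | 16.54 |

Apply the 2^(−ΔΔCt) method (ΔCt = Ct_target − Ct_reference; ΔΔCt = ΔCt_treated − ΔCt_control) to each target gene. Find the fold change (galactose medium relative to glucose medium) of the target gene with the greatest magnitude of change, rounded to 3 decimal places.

0.034

bgmB: ΔΔCt = (28.59−16.54) − (24.90−16.43) = 12.05 − 8.47 = 3.58; fold change = 2^-3.58 = 0.084
ngzZ: ΔΔCt = (24.26−16.54) − (25.94−16.43) = 7.72 − 9.51 = -1.79; fold change = 2^1.79 = 3.458
oyuC: ΔΔCt = (35.86−16.54) − (30.87−16.43) = 19.32 − 14.44 = 4.88; fold change = 2^-4.88 = 0.034
oyuC has the largest |ΔΔCt| = 4.88.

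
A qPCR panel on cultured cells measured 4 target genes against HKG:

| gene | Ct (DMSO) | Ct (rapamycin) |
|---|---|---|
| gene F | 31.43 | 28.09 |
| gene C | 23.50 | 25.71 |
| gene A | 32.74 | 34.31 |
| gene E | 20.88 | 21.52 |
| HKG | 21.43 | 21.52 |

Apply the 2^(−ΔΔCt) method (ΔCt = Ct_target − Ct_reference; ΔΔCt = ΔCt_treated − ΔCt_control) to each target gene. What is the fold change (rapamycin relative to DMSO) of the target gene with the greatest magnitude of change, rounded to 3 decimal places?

gene F: ΔΔCt = (28.09−21.52) − (31.43−21.43) = 6.57 − 10.00 = -3.43; fold change = 2^3.43 = 10.778
gene C: ΔΔCt = (25.71−21.52) − (23.50−21.43) = 4.19 − 2.07 = 2.12; fold change = 2^-2.12 = 0.230
gene A: ΔΔCt = (34.31−21.52) − (32.74−21.43) = 12.79 − 11.31 = 1.48; fold change = 2^-1.48 = 0.358
gene E: ΔΔCt = (21.52−21.52) − (20.88−21.43) = 0.00 − (-0.55) = 0.55; fold change = 2^-0.55 = 0.683
gene F has the largest |ΔΔCt| = 3.43.

10.778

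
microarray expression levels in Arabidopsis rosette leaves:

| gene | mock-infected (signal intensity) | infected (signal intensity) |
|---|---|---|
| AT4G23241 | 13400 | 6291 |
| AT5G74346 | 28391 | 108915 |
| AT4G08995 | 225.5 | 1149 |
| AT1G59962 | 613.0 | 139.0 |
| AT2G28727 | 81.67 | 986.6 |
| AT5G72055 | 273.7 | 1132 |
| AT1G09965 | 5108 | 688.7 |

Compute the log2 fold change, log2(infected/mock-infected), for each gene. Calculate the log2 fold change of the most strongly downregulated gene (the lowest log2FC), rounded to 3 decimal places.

-2.891

log2(6291/13400) = -1.091  (AT4G23241)
log2(108915/28391) = 1.940  (AT5G74346)
log2(1149/225.5) = 2.349  (AT4G08995)
log2(139.0/613.0) = -2.141  (AT1G59962)
log2(986.6/81.67) = 3.595  (AT2G28727)
log2(1132/273.7) = 2.048  (AT5G72055)
log2(688.7/5108) = -2.891  (AT1G09965)
AT1G09965 is most strongly downregulated.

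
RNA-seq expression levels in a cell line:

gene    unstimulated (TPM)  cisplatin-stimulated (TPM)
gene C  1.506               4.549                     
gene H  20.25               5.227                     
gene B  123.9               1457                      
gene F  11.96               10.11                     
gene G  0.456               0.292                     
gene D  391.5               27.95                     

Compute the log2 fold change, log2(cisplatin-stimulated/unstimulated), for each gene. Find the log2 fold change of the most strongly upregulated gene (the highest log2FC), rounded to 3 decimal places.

3.556

log2(4.549/1.506) = 1.595  (gene C)
log2(5.227/20.25) = -1.954  (gene H)
log2(1457/123.9) = 3.556  (gene B)
log2(10.11/11.96) = -0.242  (gene F)
log2(0.292/0.456) = -0.643  (gene G)
log2(27.95/391.5) = -3.808  (gene D)
gene B is most strongly upregulated.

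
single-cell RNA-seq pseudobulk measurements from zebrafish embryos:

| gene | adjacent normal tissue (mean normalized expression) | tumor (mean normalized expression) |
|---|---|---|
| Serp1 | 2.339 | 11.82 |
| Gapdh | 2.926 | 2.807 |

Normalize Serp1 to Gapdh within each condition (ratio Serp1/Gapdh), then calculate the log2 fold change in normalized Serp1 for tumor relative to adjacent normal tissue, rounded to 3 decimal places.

2.397

Serp1/Gapdh (adjacent normal tissue) = 2.339 / 2.926 = 0.79938
Serp1/Gapdh (tumor) = 11.82 / 2.807 = 4.2109
Fold change = 4.2109 / 0.79938 = 5.2677
log2(5.2677) = 2.3972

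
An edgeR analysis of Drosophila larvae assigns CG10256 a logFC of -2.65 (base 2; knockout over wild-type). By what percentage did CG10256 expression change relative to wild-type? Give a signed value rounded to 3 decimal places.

-84.068%

Fold change = 2^(-2.65) = 0.1593
Percent change = (FC − 1) × 100% = (0.1593 − 1) × 100 = -84.068%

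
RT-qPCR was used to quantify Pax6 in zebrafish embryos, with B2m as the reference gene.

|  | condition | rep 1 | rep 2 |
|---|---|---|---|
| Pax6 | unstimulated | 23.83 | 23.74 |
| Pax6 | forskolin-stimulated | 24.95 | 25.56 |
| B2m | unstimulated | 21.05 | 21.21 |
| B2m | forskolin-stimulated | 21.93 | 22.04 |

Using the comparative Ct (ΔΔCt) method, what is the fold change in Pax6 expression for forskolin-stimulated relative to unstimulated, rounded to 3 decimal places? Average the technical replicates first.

0.653

Mean Ct: Pax6 unstimulated 23.785; Pax6 forskolin-stimulated 25.255; B2m unstimulated 21.130; B2m forskolin-stimulated 21.985
ΔCt(unstimulated) = 23.785 − 21.130 = 2.655
ΔCt(forskolin-stimulated) = 25.255 − 21.985 = 3.270
ΔΔCt = 3.270 − 2.655 = 0.615
Fold change = 2^(−0.615) = 0.6529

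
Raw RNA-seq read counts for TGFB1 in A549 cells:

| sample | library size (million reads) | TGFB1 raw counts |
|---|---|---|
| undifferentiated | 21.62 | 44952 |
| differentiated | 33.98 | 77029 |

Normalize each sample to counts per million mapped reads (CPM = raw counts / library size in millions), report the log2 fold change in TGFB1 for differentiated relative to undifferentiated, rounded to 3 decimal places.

0.125

CPM(undifferentiated) = 44952 / 21.62 = 2079.1859
CPM(differentiated) = 77029 / 33.98 = 2266.8923
Fold change = 2266.8923 / 2079.1859 = 1.09028
log2(1.09028) = 0.1247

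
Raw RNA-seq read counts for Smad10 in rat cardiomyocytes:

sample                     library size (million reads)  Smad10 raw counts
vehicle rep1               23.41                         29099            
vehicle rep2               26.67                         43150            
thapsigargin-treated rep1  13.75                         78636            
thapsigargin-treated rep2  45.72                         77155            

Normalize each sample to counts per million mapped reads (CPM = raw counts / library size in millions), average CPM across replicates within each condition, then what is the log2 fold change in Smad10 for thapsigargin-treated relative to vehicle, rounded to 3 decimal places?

CPM(vehicle rep1) = 29099 / 23.41 = 1243.0158
CPM(vehicle rep2) = 43150 / 26.67 = 1617.9228
CPM(thapsigargin-treated rep1) = 78636 / 13.75 = 5718.9818
CPM(thapsigargin-treated rep2) = 77155 / 45.72 = 1687.5547
mean CPM(vehicle) = 1430.4693; mean CPM(thapsigargin-treated) = 3703.2682
Fold change = 3703.2682 / 1430.4693 = 2.58885
log2(2.58885) = 1.3723

1.372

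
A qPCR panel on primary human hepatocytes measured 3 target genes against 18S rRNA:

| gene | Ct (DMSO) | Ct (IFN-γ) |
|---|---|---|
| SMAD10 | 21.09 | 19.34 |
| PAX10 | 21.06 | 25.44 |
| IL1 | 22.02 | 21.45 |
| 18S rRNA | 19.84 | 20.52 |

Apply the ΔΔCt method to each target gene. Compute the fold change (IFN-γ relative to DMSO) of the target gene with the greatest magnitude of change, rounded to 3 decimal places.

SMAD10: ΔΔCt = (19.34−20.52) − (21.09−19.84) = -1.18 − 1.25 = -2.43; fold change = 2^2.43 = 5.389
PAX10: ΔΔCt = (25.44−20.52) − (21.06−19.84) = 4.92 − 1.22 = 3.70; fold change = 2^-3.70 = 0.077
IL1: ΔΔCt = (21.45−20.52) − (22.02−19.84) = 0.93 − 2.18 = -1.25; fold change = 2^1.25 = 2.378
PAX10 has the largest |ΔΔCt| = 3.70.

0.077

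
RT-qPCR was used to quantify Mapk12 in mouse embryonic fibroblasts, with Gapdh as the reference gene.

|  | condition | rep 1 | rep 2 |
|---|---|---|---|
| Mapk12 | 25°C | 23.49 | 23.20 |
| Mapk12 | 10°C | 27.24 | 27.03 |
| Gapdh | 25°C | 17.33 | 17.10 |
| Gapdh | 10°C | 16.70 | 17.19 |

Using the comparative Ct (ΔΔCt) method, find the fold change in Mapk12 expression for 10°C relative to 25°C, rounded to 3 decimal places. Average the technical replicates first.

0.060

Mean Ct: Mapk12 25°C 23.345; Mapk12 10°C 27.135; Gapdh 25°C 17.215; Gapdh 10°C 16.945
ΔCt(25°C) = 23.345 − 17.215 = 6.130
ΔCt(10°C) = 27.135 − 16.945 = 10.190
ΔΔCt = 10.190 − 6.130 = 4.060
Fold change = 2^(−4.060) = 0.0600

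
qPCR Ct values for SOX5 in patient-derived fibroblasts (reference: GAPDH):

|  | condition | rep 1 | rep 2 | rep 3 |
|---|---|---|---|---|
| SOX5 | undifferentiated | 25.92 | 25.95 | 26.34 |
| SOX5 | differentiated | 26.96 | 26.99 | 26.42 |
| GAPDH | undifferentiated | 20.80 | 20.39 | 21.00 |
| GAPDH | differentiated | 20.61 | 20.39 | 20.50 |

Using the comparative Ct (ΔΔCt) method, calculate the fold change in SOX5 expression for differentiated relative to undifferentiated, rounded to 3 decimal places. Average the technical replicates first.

0.518

Mean Ct: SOX5 undifferentiated 26.070; SOX5 differentiated 26.790; GAPDH undifferentiated 20.730; GAPDH differentiated 20.500
ΔCt(undifferentiated) = 26.070 − 20.730 = 5.340
ΔCt(differentiated) = 26.790 − 20.500 = 6.290
ΔΔCt = 6.290 − 5.340 = 0.950
Fold change = 2^(−0.950) = 0.5176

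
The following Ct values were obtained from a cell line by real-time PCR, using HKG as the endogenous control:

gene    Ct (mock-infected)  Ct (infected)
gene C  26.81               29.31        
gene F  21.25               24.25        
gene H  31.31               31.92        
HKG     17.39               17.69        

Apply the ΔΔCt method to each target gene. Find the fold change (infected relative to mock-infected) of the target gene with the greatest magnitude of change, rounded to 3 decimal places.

0.154

gene C: ΔΔCt = (29.31−17.69) − (26.81−17.39) = 11.62 − 9.42 = 2.20; fold change = 2^-2.20 = 0.218
gene F: ΔΔCt = (24.25−17.69) − (21.25−17.39) = 6.56 − 3.86 = 2.70; fold change = 2^-2.70 = 0.154
gene H: ΔΔCt = (31.92−17.69) − (31.31−17.39) = 14.23 − 13.92 = 0.31; fold change = 2^-0.31 = 0.807
gene F has the largest |ΔΔCt| = 2.70.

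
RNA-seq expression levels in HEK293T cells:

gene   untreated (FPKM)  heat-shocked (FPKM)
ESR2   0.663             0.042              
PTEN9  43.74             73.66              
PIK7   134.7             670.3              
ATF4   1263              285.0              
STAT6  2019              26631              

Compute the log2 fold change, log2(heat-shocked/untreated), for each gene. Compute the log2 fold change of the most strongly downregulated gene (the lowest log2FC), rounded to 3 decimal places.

-3.981

log2(0.042/0.663) = -3.981  (ESR2)
log2(73.66/43.74) = 0.752  (PTEN9)
log2(670.3/134.7) = 2.315  (PIK7)
log2(285.0/1263) = -2.148  (ATF4)
log2(26631/2019) = 3.721  (STAT6)
ESR2 is most strongly downregulated.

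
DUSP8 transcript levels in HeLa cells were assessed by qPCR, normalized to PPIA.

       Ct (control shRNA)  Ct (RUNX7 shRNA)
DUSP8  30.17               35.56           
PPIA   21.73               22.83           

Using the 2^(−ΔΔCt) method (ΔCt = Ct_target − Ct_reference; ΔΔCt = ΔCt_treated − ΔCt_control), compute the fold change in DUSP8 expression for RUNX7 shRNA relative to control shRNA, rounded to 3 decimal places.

0.051

ΔCt(control shRNA) = 30.170 − 21.730 = 8.440
ΔCt(RUNX7 shRNA) = 35.560 − 22.830 = 12.730
ΔΔCt = 12.730 − 8.440 = 4.290
Fold change = 2^(−4.290) = 0.0511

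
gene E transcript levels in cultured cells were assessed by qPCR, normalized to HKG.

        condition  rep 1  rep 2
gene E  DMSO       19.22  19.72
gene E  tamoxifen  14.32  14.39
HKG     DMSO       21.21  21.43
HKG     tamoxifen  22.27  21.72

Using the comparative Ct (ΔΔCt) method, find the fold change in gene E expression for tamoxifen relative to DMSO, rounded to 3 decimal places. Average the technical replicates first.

Mean Ct: gene E DMSO 19.470; gene E tamoxifen 14.355; HKG DMSO 21.320; HKG tamoxifen 21.995
ΔCt(DMSO) = 19.470 − 21.320 = -1.850
ΔCt(tamoxifen) = 14.355 − 21.995 = -7.640
ΔΔCt = -7.640 − (-1.850) = -5.790
Fold change = 2^(−(-5.790)) = 2^5.790 = 55.3304

55.330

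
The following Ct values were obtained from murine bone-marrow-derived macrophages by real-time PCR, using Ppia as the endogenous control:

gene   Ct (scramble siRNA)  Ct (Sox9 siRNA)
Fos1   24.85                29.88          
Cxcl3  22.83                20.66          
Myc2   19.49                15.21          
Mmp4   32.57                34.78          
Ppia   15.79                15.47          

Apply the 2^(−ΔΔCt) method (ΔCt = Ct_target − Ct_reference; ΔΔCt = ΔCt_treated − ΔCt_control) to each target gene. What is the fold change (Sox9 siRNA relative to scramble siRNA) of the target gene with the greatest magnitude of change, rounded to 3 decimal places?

Fos1: ΔΔCt = (29.88−15.47) − (24.85−15.79) = 14.41 − 9.06 = 5.35; fold change = 2^-5.35 = 0.025
Cxcl3: ΔΔCt = (20.66−15.47) − (22.83−15.79) = 5.19 − 7.04 = -1.85; fold change = 2^1.85 = 3.605
Myc2: ΔΔCt = (15.21−15.47) − (19.49−15.79) = -0.26 − 3.70 = -3.96; fold change = 2^3.96 = 15.562
Mmp4: ΔΔCt = (34.78−15.47) − (32.57−15.79) = 19.31 − 16.78 = 2.53; fold change = 2^-2.53 = 0.173
Fos1 has the largest |ΔΔCt| = 5.35.

0.025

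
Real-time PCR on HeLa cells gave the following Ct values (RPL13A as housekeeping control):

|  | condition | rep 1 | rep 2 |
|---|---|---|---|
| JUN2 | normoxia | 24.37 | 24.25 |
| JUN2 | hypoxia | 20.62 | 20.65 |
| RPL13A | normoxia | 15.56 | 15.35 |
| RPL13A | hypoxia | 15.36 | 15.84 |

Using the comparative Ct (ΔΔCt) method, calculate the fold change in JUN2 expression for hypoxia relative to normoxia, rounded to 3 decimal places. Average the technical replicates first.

14.123

Mean Ct: JUN2 normoxia 24.310; JUN2 hypoxia 20.635; RPL13A normoxia 15.455; RPL13A hypoxia 15.600
ΔCt(normoxia) = 24.310 − 15.455 = 8.855
ΔCt(hypoxia) = 20.635 − 15.600 = 5.035
ΔΔCt = 5.035 − 8.855 = -3.820
Fold change = 2^(−(-3.820)) = 2^3.820 = 14.1232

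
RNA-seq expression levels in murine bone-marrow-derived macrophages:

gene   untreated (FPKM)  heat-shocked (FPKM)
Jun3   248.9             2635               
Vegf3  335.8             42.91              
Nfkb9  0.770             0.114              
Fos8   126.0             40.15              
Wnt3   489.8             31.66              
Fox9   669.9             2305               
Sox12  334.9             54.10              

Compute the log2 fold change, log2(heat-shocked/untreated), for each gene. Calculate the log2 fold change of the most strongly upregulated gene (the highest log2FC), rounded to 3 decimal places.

3.404

log2(2635/248.9) = 3.404  (Jun3)
log2(42.91/335.8) = -2.968  (Vegf3)
log2(0.114/0.770) = -2.756  (Nfkb9)
log2(40.15/126.0) = -1.650  (Fos8)
log2(31.66/489.8) = -3.951  (Wnt3)
log2(2305/669.9) = 1.783  (Fox9)
log2(54.10/334.9) = -2.630  (Sox12)
Jun3 is most strongly upregulated.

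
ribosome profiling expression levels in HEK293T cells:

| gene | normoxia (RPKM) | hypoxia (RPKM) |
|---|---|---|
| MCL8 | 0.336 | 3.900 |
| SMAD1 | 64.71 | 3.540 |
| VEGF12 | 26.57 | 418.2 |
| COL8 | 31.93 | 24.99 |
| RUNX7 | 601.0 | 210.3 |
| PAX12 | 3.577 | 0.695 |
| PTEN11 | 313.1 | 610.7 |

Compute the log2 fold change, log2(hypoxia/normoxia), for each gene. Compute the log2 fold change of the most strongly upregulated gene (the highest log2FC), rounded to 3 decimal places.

log2(3.900/0.336) = 3.537  (MCL8)
log2(3.540/64.71) = -4.192  (SMAD1)
log2(418.2/26.57) = 3.976  (VEGF12)
log2(24.99/31.93) = -0.354  (COL8)
log2(210.3/601.0) = -1.515  (RUNX7)
log2(0.695/3.577) = -2.364  (PAX12)
log2(610.7/313.1) = 0.964  (PTEN11)
VEGF12 is most strongly upregulated.

3.976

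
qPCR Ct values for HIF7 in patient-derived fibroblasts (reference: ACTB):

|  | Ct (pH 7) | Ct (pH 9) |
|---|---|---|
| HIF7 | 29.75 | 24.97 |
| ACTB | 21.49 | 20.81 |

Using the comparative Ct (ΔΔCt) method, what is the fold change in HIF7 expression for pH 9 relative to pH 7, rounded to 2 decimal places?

ΔCt(pH 7) = 29.750 − 21.490 = 8.260
ΔCt(pH 9) = 24.970 − 20.810 = 4.160
ΔΔCt = 4.160 − 8.260 = -4.100
Fold change = 2^(−(-4.100)) = 2^4.100 = 17.148

17.15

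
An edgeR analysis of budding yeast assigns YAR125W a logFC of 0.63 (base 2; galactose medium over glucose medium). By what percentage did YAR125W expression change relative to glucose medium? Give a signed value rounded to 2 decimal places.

54.76%

Fold change = 2^(0.63) = 1.5476
Percent change = (FC − 1) × 100% = (1.5476 − 1) × 100 = 54.76%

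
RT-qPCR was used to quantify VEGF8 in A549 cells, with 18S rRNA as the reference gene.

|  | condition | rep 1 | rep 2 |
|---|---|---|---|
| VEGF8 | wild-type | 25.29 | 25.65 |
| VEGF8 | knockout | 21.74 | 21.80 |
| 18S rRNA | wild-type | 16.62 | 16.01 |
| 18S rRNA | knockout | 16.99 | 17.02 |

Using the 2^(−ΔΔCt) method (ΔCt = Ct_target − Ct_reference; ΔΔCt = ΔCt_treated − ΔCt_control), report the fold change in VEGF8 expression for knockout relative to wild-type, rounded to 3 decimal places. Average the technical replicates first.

Mean Ct: VEGF8 wild-type 25.470; VEGF8 knockout 21.770; 18S rRNA wild-type 16.315; 18S rRNA knockout 17.005
ΔCt(wild-type) = 25.470 − 16.315 = 9.155
ΔCt(knockout) = 21.770 − 17.005 = 4.765
ΔΔCt = 4.765 − 9.155 = -4.390
Fold change = 2^(−(-4.390)) = 2^4.390 = 20.9663

20.966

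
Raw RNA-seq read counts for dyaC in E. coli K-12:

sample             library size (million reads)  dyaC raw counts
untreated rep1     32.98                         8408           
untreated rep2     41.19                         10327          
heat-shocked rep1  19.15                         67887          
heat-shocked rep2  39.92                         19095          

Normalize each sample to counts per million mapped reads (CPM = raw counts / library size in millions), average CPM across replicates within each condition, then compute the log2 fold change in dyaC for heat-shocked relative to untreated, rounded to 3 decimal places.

2.992

CPM(untreated rep1) = 8408 / 32.98 = 254.9424
CPM(untreated rep2) = 10327 / 41.19 = 250.7162
CPM(heat-shocked rep1) = 67887 / 19.15 = 3545.0131
CPM(heat-shocked rep2) = 19095 / 39.92 = 478.3317
mean CPM(untreated) = 252.8293; mean CPM(heat-shocked) = 2011.6724
Fold change = 2011.6724 / 252.8293 = 7.95664
log2(7.95664) = 2.9922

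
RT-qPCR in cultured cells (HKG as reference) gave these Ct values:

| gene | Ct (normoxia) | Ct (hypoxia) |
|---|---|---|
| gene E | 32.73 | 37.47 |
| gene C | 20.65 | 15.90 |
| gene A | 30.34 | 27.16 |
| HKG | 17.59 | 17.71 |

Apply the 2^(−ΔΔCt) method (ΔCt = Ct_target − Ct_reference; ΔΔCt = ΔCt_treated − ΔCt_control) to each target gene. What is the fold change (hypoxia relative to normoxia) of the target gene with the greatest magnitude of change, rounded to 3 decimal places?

gene E: ΔΔCt = (37.47−17.71) − (32.73−17.59) = 19.76 − 15.14 = 4.62; fold change = 2^-4.62 = 0.041
gene C: ΔΔCt = (15.90−17.71) − (20.65−17.59) = -1.81 − 3.06 = -4.87; fold change = 2^4.87 = 29.243
gene A: ΔΔCt = (27.16−17.71) − (30.34−17.59) = 9.45 − 12.75 = -3.30; fold change = 2^3.30 = 9.849
gene C has the largest |ΔΔCt| = 4.87.

29.243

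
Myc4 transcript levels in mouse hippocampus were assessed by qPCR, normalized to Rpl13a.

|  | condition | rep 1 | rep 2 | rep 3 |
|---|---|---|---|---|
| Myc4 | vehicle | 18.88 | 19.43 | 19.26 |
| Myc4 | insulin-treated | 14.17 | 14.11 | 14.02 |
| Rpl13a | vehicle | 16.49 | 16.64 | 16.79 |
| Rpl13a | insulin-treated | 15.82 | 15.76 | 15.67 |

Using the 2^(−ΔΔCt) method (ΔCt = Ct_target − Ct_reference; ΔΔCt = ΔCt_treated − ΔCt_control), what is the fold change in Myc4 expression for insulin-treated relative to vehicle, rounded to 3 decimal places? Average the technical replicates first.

18.379

Mean Ct: Myc4 vehicle 19.190; Myc4 insulin-treated 14.100; Rpl13a vehicle 16.640; Rpl13a insulin-treated 15.750
ΔCt(vehicle) = 19.190 − 16.640 = 2.550
ΔCt(insulin-treated) = 14.100 − 15.750 = -1.650
ΔΔCt = -1.650 − 2.550 = -4.200
Fold change = 2^(−(-4.200)) = 2^4.200 = 18.3792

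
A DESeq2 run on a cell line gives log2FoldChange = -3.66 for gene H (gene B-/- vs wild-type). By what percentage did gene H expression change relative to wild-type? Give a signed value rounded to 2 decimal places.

-92.09%

Fold change = 2^(-3.66) = 0.0791
Percent change = (FC − 1) × 100% = (0.0791 − 1) × 100 = -92.09%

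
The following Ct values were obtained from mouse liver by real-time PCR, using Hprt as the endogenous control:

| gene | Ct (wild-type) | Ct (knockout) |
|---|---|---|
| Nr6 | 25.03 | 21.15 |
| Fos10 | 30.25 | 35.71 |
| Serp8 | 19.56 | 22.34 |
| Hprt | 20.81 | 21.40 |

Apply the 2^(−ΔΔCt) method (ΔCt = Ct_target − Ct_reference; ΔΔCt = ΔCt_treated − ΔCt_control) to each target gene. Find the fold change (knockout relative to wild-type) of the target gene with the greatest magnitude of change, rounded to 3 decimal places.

0.034

Nr6: ΔΔCt = (21.15−21.40) − (25.03−20.81) = -0.25 − 4.22 = -4.47; fold change = 2^4.47 = 22.162
Fos10: ΔΔCt = (35.71−21.40) − (30.25−20.81) = 14.31 − 9.44 = 4.87; fold change = 2^-4.87 = 0.034
Serp8: ΔΔCt = (22.34−21.40) − (19.56−20.81) = 0.94 − (-1.25) = 2.19; fold change = 2^-2.19 = 0.219
Fos10 has the largest |ΔΔCt| = 4.87.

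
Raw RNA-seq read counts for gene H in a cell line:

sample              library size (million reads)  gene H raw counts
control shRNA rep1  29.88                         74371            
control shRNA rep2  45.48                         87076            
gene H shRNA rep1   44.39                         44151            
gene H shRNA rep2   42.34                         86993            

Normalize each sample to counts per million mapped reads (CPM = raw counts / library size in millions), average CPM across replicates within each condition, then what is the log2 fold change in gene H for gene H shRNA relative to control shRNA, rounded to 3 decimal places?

CPM(control shRNA rep1) = 74371 / 29.88 = 2488.9893
CPM(control shRNA rep2) = 87076 / 45.48 = 1914.5998
CPM(gene H shRNA rep1) = 44151 / 44.39 = 994.6159
CPM(gene H shRNA rep2) = 86993 / 42.34 = 2054.6292
mean CPM(control shRNA) = 2201.7946; mean CPM(gene H shRNA) = 1524.6225
Fold change = 1524.6225 / 2201.7946 = 0.69245
log2(0.69245) = -0.5302

-0.530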